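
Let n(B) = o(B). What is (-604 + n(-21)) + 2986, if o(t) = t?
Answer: 2361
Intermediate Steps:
n(B) = B
(-604 + n(-21)) + 2986 = (-604 - 21) + 2986 = -625 + 2986 = 2361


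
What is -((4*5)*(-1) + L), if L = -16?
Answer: 36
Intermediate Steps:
-((4*5)*(-1) + L) = -((4*5)*(-1) - 16) = -(20*(-1) - 16) = -(-20 - 16) = -1*(-36) = 36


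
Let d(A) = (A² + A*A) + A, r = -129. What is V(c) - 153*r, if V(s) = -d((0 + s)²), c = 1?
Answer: 19734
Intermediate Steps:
d(A) = A + 2*A² (d(A) = (A² + A²) + A = 2*A² + A = A + 2*A²)
V(s) = -s²*(1 + 2*s²) (V(s) = -(0 + s)²*(1 + 2*(0 + s)²) = -s²*(1 + 2*s²))
V(c) - 153*r = (-1*1² - 2*1⁴) - 153*(-129) = (-1*1 - 2*1) + 19737 = (-1 - 2) + 19737 = -3 + 19737 = 19734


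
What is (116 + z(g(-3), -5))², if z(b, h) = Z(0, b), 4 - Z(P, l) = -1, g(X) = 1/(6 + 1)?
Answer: 14641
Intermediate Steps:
g(X) = ⅐ (g(X) = 1/7 = ⅐)
Z(P, l) = 5 (Z(P, l) = 4 - 1*(-1) = 4 + 1 = 5)
z(b, h) = 5
(116 + z(g(-3), -5))² = (116 + 5)² = 121² = 14641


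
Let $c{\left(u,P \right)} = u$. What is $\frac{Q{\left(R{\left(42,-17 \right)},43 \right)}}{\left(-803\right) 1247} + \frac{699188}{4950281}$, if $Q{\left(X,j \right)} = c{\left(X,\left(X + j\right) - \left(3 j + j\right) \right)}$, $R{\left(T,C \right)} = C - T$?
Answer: $\frac{100059668241}{708131332403} \approx 0.1413$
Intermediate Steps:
$Q{\left(X,j \right)} = X$
$\frac{Q{\left(R{\left(42,-17 \right)},43 \right)}}{\left(-803\right) 1247} + \frac{699188}{4950281} = \frac{-17 - 42}{\left(-803\right) 1247} + \frac{699188}{4950281} = \frac{-17 - 42}{-1001341} + 699188 \cdot \frac{1}{4950281} = \left(-59\right) \left(- \frac{1}{1001341}\right) + \frac{99884}{707183} = \frac{59}{1001341} + \frac{99884}{707183} = \frac{100059668241}{708131332403}$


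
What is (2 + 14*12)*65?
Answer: 11050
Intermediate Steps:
(2 + 14*12)*65 = (2 + 168)*65 = 170*65 = 11050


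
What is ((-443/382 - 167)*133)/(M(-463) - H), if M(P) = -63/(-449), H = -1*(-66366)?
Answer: 3836040929/11382939522 ≈ 0.33700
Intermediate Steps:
H = 66366
M(P) = 63/449 (M(P) = -63*(-1/449) = 63/449)
((-443/382 - 167)*133)/(M(-463) - H) = ((-443/382 - 167)*133)/(63/449 - 1*66366) = ((-443*1/382 - 167)*133)/(63/449 - 66366) = ((-443/382 - 167)*133)/(-29798271/449) = -64237/382*133*(-449/29798271) = -8543521/382*(-449/29798271) = 3836040929/11382939522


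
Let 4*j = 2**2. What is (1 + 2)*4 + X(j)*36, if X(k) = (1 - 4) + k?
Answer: -60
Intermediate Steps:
j = 1 (j = (1/4)*2**2 = (1/4)*4 = 1)
X(k) = -3 + k
(1 + 2)*4 + X(j)*36 = (1 + 2)*4 + (-3 + 1)*36 = 3*4 - 2*36 = 12 - 72 = -60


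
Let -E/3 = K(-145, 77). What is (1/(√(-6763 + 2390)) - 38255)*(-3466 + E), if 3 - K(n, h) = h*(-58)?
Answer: 645476615 + 16873*I*√4373/4373 ≈ 6.4548e+8 + 255.15*I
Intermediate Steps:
K(n, h) = 3 + 58*h (K(n, h) = 3 - h*(-58) = 3 - (-58)*h = 3 + 58*h)
E = -13407 (E = -3*(3 + 58*77) = -3*(3 + 4466) = -3*4469 = -13407)
(1/(√(-6763 + 2390)) - 38255)*(-3466 + E) = (1/(√(-6763 + 2390)) - 38255)*(-3466 - 13407) = (1/(√(-4373)) - 38255)*(-16873) = (1/(I*√4373) - 38255)*(-16873) = (-I*√4373/4373 - 38255)*(-16873) = (-38255 - I*√4373/4373)*(-16873) = 645476615 + 16873*I*√4373/4373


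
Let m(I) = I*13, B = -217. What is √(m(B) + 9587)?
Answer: √6766 ≈ 82.256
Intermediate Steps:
m(I) = 13*I
√(m(B) + 9587) = √(13*(-217) + 9587) = √(-2821 + 9587) = √6766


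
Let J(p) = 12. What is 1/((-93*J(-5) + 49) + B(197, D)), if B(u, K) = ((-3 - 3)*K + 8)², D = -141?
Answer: 1/728249 ≈ 1.3732e-6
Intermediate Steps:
B(u, K) = (8 - 6*K)² (B(u, K) = (-6*K + 8)² = (8 - 6*K)²)
1/((-93*J(-5) + 49) + B(197, D)) = 1/((-93*12 + 49) + 4*(-4 + 3*(-141))²) = 1/((-1116 + 49) + 4*(-4 - 423)²) = 1/(-1067 + 4*(-427)²) = 1/(-1067 + 4*182329) = 1/(-1067 + 729316) = 1/728249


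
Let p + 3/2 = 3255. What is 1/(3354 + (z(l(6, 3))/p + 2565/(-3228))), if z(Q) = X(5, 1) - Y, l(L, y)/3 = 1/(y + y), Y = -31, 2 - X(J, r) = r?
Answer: 7001532/23477643707 ≈ 0.00029822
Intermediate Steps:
X(J, r) = 2 - r
l(L, y) = 3/(2*y) (l(L, y) = 3/(y + y) = 3/((2*y)) = 3*(1/(2*y)) = 3/(2*y))
z(Q) = 32 (z(Q) = (2 - 1*1) - 1*(-31) = (2 - 1) + 31 = 1 + 31 = 32)
p = 6507/2 (p = -3/2 + 3255 = 6507/2 ≈ 3253.5)
1/(3354 + (z(l(6, 3))/p + 2565/(-3228))) = 1/(3354 + (32/(6507/2) + 2565/(-3228))) = 1/(3354 + (32*(2/6507) + 2565*(-1/3228))) = 1/(3354 + (64/6507 - 855/1076)) = 1/(3354 - 5494621/7001532) = 1/(23477643707/7001532) = 7001532/23477643707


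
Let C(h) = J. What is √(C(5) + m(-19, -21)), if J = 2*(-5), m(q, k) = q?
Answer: I*√29 ≈ 5.3852*I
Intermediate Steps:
J = -10
C(h) = -10
√(C(5) + m(-19, -21)) = √(-10 - 19) = √(-29) = I*√29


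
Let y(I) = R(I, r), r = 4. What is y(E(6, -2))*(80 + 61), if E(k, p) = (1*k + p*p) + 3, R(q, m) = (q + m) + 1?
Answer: 2538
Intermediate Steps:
R(q, m) = 1 + m + q (R(q, m) = (m + q) + 1 = 1 + m + q)
E(k, p) = 3 + k + p² (E(k, p) = (k + p²) + 3 = 3 + k + p²)
y(I) = 5 + I (y(I) = 1 + 4 + I = 5 + I)
y(E(6, -2))*(80 + 61) = (5 + (3 + 6 + (-2)²))*(80 + 61) = (5 + (3 + 6 + 4))*141 = (5 + 13)*141 = 18*141 = 2538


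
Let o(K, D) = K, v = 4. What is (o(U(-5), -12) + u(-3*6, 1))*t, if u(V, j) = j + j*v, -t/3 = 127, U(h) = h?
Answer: 0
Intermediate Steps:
t = -381 (t = -3*127 = -381)
u(V, j) = 5*j (u(V, j) = j + j*4 = j + 4*j = 5*j)
(o(U(-5), -12) + u(-3*6, 1))*t = (-5 + 5*1)*(-381) = (-5 + 5)*(-381) = 0*(-381) = 0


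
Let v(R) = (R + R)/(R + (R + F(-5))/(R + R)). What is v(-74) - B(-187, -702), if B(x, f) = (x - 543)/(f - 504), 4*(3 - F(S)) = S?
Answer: 36944363/26247987 ≈ 1.4075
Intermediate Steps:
F(S) = 3 - S/4
B(x, f) = (-543 + x)/(-504 + f)
v(R) = 2*R/(R + (17/4 + R)/(2*R)) (v(R) = (R + R)/(R + (R + (3 - 1/4*(-5)))/(R + R)) = (2*R)/(R + (R + (3 + 5/4))/((2*R))) = (2*R)/(R + (R + 17/4)*(1/(2*R))) = (2*R)/(R + (17/4 + R)*(1/(2*R))) = (2*R)/(R + (17/4 + R)/(2*R)) = 2*R/(R + (17/4 + R)/(2*R)))
v(-74) - B(-187, -702) = 16*(-74)**2/(17 + 4*(-74) + 8*(-74)**2) - (-543 - 187)/(-504 - 702) = 16*5476/(17 - 296 + 8*5476) - (-730)/(-1206) = 16*5476/(17 - 296 + 43808) - (-1)*(-730)/1206 = 16*5476/43529 - 1*365/603 = 16*5476*(1/43529) - 365/603 = 87616/43529 - 365/603 = 36944363/26247987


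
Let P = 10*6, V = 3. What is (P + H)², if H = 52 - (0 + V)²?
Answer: 10609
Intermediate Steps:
P = 60
H = 43 (H = 52 - (0 + 3)² = 52 - 1*3² = 52 - 1*9 = 52 - 9 = 43)
(P + H)² = (60 + 43)² = 103² = 10609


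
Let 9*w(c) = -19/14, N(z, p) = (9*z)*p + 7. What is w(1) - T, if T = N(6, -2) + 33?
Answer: 8549/126 ≈ 67.849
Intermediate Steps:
N(z, p) = 7 + 9*p*z (N(z, p) = 9*p*z + 7 = 7 + 9*p*z)
w(c) = -19/126 (w(c) = (-19/14)/9 = (-19*1/14)/9 = (1/9)*(-19/14) = -19/126)
T = -68 (T = (7 + 9*(-2)*6) + 33 = (7 - 108) + 33 = -101 + 33 = -68)
w(1) - T = -19/126 - 1*(-68) = -19/126 + 68 = 8549/126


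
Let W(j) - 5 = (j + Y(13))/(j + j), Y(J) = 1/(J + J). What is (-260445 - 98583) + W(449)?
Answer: -8382457329/23348 ≈ -3.5902e+5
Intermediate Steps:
Y(J) = 1/(2*J)
W(j) = 5 + (1/26 + j)/(2*j) (W(j) = 5 + (j + (1/2)/13)/(j + j) = 5 + (j + (1/2)*(1/13))/((2*j)) = 5 + (j + 1/26)*(1/(2*j)) = 5 + (1/26 + j)*(1/(2*j)) = 5 + (1/26 + j)/(2*j))
(-260445 - 98583) + W(449) = (-260445 - 98583) + (1/52)*(1 + 286*449)/449 = -359028 + (1/52)*(1/449)*(1 + 128414) = -359028 + (1/52)*(1/449)*128415 = -359028 + 128415/23348 = -8382457329/23348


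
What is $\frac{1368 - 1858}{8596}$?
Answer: $- \frac{35}{614} \approx -0.057003$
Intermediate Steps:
$\frac{1368 - 1858}{8596} = \left(1368 - 1858\right) \frac{1}{8596} = \left(-490\right) \frac{1}{8596} = - \frac{35}{614}$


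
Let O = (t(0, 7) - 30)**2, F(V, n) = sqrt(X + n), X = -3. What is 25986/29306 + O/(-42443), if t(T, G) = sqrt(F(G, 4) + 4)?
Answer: 538200934/621917279 + 60*sqrt(5)/42443 ≈ 0.86855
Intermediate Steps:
F(V, n) = sqrt(-3 + n)
t(T, G) = sqrt(5) (t(T, G) = sqrt(sqrt(-3 + 4) + 4) = sqrt(sqrt(1) + 4) = sqrt(1 + 4) = sqrt(5))
O = (-30 + sqrt(5))**2 (O = (sqrt(5) - 30)**2 = (-30 + sqrt(5))**2 ≈ 770.84)
25986/29306 + O/(-42443) = 25986/29306 + (30 - sqrt(5))**2/(-42443) = 25986*(1/29306) + (30 - sqrt(5))**2*(-1/42443) = 12993/14653 - (30 - sqrt(5))**2/42443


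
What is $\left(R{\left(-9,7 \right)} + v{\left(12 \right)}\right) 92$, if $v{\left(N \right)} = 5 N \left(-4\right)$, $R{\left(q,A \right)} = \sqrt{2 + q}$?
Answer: $-22080 + 92 i \sqrt{7} \approx -22080.0 + 243.41 i$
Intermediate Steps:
$v{\left(N \right)} = - 20 N$
$\left(R{\left(-9,7 \right)} + v{\left(12 \right)}\right) 92 = \left(\sqrt{2 - 9} - 240\right) 92 = \left(\sqrt{-7} - 240\right) 92 = \left(i \sqrt{7} - 240\right) 92 = \left(-240 + i \sqrt{7}\right) 92 = -22080 + 92 i \sqrt{7}$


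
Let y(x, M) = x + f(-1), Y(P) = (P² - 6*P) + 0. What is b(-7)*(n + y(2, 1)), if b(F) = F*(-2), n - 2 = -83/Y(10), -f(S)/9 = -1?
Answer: 3059/20 ≈ 152.95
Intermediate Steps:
f(S) = 9 (f(S) = -9*(-1) = 9)
Y(P) = P² - 6*P
n = -3/40 (n = 2 - 83*1/(10*(-6 + 10)) = 2 - 83/(10*4) = 2 - 83/40 = -3/40 ≈ -0.075000)
b(F) = -2*F
y(x, M) = 9 + x (y(x, M) = x + 9 = 9 + x)
b(-7)*(n + y(2, 1)) = (-2*(-7))*(-3/40 + (9 + 2)) = 14*(-3/40 + 11) = 14*(437/40) = 3059/20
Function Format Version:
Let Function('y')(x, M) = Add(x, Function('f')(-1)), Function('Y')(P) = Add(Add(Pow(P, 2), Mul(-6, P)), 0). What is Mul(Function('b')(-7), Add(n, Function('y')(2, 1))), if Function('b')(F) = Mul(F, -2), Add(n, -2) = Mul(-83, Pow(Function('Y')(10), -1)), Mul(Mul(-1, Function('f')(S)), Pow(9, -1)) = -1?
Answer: Rational(3059, 20) ≈ 152.95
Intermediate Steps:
Function('f')(S) = 9 (Function('f')(S) = Mul(-9, -1) = 9)
Function('Y')(P) = Add(Pow(P, 2), Mul(-6, P))
n = Rational(-3, 40) (n = Add(2, Mul(-83, Pow(Mul(10, Add(-6, 10)), -1))) = Add(2, Mul(-83, Pow(Mul(10, 4), -1))) = Add(2, Mul(-83, Pow(40, -1))) = Add(2, Mul(-83, Rational(1, 40))) = Add(2, Rational(-83, 40)) = Rational(-3, 40) ≈ -0.075000)
Function('b')(F) = Mul(-2, F)
Function('y')(x, M) = Add(9, x) (Function('y')(x, M) = Add(x, 9) = Add(9, x))
Mul(Function('b')(-7), Add(n, Function('y')(2, 1))) = Mul(Mul(-2, -7), Add(Rational(-3, 40), Add(9, 2))) = Mul(14, Add(Rational(-3, 40), 11)) = Mul(14, Rational(437, 40)) = Rational(3059, 20)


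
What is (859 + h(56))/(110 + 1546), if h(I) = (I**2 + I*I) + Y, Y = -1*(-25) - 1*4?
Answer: 298/69 ≈ 4.3188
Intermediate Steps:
Y = 21 (Y = 25 - 4 = 21)
h(I) = 21 + 2*I**2 (h(I) = (I**2 + I*I) + 21 = (I**2 + I**2) + 21 = 2*I**2 + 21 = 21 + 2*I**2)
(859 + h(56))/(110 + 1546) = (859 + (21 + 2*56**2))/(110 + 1546) = (859 + (21 + 2*3136))/1656 = (859 + (21 + 6272))*(1/1656) = (859 + 6293)*(1/1656) = 7152*(1/1656) = 298/69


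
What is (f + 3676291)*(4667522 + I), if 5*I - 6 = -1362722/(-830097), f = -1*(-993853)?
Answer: 90472301086223952256/4150485 ≈ 2.1798e+13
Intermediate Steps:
f = 993853
I = 6343304/4150485 (I = 6/5 + (-1362722/(-830097))/5 = 6/5 + (-1362722*(-1/830097))/5 = 6/5 + (⅕)*(1362722/830097) = 6/5 + 1362722/4150485 = 6343304/4150485 ≈ 1.5283)
(f + 3676291)*(4667522 + I) = (993853 + 3676291)*(4667522 + 6343304/4150485) = 4670144*(19372486391474/4150485) = 90472301086223952256/4150485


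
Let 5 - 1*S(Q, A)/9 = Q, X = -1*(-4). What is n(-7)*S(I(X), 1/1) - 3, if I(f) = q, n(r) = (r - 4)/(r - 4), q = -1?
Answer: 51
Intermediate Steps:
n(r) = 1 (n(r) = (-4 + r)/(-4 + r) = 1)
X = 4
I(f) = -1
S(Q, A) = 45 - 9*Q
n(-7)*S(I(X), 1/1) - 3 = 1*(45 - 9*(-1)) - 3 = 1*(45 + 9) - 3 = 1*54 - 3 = 54 - 3 = 51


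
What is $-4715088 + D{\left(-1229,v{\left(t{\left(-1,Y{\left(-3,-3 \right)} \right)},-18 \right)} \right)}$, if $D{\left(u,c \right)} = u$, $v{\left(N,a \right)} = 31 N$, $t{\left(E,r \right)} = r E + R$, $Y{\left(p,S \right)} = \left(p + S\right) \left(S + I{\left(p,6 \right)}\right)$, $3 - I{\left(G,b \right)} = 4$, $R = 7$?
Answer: $-4716317$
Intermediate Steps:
$I{\left(G,b \right)} = -1$ ($I{\left(G,b \right)} = 3 - 4 = -1$)
$Y{\left(p,S \right)} = \left(-1 + S\right) \left(S + p\right)$ ($Y{\left(p,S \right)} = \left(p + S\right) \left(S - 1\right) = \left(S + p\right) \left(-1 + S\right) = \left(-1 + S\right) \left(S + p\right)$)
$t{\left(E,r \right)} = 7 + E r$ ($t{\left(E,r \right)} = r E + 7 = E r + 7 = 7 + E r$)
$-4715088 + D{\left(-1229,v{\left(t{\left(-1,Y{\left(-3,-3 \right)} \right)},-18 \right)} \right)} = -4715088 - 1229 = -4716317$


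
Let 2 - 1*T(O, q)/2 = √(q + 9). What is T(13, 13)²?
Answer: 104 - 16*√22 ≈ 28.953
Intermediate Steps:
T(O, q) = 4 - 2*√(9 + q) (T(O, q) = 4 - 2*√(q + 9) = 4 - 2*√(9 + q))
T(13, 13)² = (4 - 2*√(9 + 13))² = (4 - 2*√22)²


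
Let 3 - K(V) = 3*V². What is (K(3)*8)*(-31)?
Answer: 5952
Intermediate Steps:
K(V) = 3 - 3*V²
(K(3)*8)*(-31) = ((3 - 3*3²)*8)*(-31) = ((3 - 3*9)*8)*(-31) = ((3 - 27)*8)*(-31) = -24*8*(-31) = -192*(-31) = 5952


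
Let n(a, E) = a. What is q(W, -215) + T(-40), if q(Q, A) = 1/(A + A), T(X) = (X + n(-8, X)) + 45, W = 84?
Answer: -1291/430 ≈ -3.0023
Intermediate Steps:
T(X) = 37 + X (T(X) = (X - 8) + 45 = (-8 + X) + 45 = 37 + X)
q(Q, A) = 1/(2*A)
q(W, -215) + T(-40) = (1/2)/(-215) + (37 - 40) = (1/2)*(-1/215) - 3 = -1/430 - 3 = -1291/430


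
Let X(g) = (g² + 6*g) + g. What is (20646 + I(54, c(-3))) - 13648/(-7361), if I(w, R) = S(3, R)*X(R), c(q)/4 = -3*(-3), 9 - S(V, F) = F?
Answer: -155671502/7361 ≈ -21148.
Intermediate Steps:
S(V, F) = 9 - F
X(g) = g² + 7*g
c(q) = 36 (c(q) = 4*(-3*(-3)) = 4*9 = 36)
I(w, R) = R*(7 + R)*(9 - R) (I(w, R) = (9 - R)*(R*(7 + R)) = R*(7 + R)*(9 - R))
(20646 + I(54, c(-3))) - 13648/(-7361) = (20646 - 1*36*(-9 + 36)*(7 + 36)) - 13648/(-7361) = (20646 - 1*36*27*43) - 13648*(-1/7361) = (20646 - 41796) + 13648/7361 = -21150 + 13648/7361 = -155671502/7361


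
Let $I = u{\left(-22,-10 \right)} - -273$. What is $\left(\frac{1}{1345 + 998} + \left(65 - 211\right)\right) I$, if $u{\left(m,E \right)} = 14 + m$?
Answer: $- \frac{90650405}{2343} \approx -38690.0$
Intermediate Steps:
$I = 265$ ($I = \left(14 - 22\right) - -273 = -8 + 273 = 265$)
$\left(\frac{1}{1345 + 998} + \left(65 - 211\right)\right) I = \left(\frac{1}{1345 + 998} + \left(65 - 211\right)\right) 265 = \left(\frac{1}{2343} + \left(65 - 211\right)\right) 265 = \left(\frac{1}{2343} - 146\right) 265 = \left(- \frac{342077}{2343}\right) 265 = - \frac{90650405}{2343}$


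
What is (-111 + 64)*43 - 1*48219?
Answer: -50240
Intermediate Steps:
(-111 + 64)*43 - 1*48219 = -47*43 - 48219 = -2021 - 48219 = -50240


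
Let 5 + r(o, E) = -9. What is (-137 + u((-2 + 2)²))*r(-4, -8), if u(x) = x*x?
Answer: 1918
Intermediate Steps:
r(o, E) = -14 (r(o, E) = -5 - 9 = -14)
u(x) = x²
(-137 + u((-2 + 2)²))*r(-4, -8) = (-137 + ((-2 + 2)²)²)*(-14) = (-137 + (0²)²)*(-14) = (-137 + 0²)*(-14) = (-137 + 0)*(-14) = -137*(-14) = 1918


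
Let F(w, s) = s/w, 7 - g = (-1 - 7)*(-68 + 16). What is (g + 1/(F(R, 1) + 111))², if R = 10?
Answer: 206469363321/1234321 ≈ 1.6727e+5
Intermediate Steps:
g = -409 (g = 7 - (-1 - 7)*(-68 + 16) = 7 - (-8)*(-52) = 7 - 1*416 = 7 - 416 = -409)
(g + 1/(F(R, 1) + 111))² = (-409 + 1/(1/10 + 111))² = (-409 + 1/(1*(⅒) + 111))² = (-409 + 1/(⅒ + 111))² = (-409 + 1/(1111/10))² = (-409 + 10/1111)² = (-454389/1111)² = 206469363321/1234321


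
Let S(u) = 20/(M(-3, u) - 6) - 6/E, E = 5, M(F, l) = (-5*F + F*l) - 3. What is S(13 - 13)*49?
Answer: 1568/15 ≈ 104.53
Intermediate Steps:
M(F, l) = -3 - 5*F + F*l
S(u) = -6/5 + 20/(6 - 3*u) (S(u) = 20/((-3 - 5*(-3) - 3*u) - 6) - 6/5 = 20/((-3 + 15 - 3*u) - 6) - 6*1/5 = 20/((12 - 3*u) - 6) - 6/5 = 20/(6 - 3*u) - 6/5 = -6/5 + 20/(6 - 3*u))
S(13 - 13)*49 = (2*(-32 - 9*(13 - 13))/(15*(-2 + (13 - 13))))*49 = (2*(-32 - 9*0)/(15*(-2 + 0)))*49 = ((2/15)*(-32 + 0)/(-2))*49 = ((2/15)*(-1/2)*(-32))*49 = (32/15)*49 = 1568/15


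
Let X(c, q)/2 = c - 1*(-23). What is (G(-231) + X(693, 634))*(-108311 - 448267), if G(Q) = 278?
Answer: -951748380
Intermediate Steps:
X(c, q) = 46 + 2*c (X(c, q) = 2*(c - 1*(-23)) = 2*(c + 23) = 2*(23 + c) = 46 + 2*c)
(G(-231) + X(693, 634))*(-108311 - 448267) = (278 + (46 + 2*693))*(-108311 - 448267) = (278 + (46 + 1386))*(-556578) = (278 + 1432)*(-556578) = 1710*(-556578) = -951748380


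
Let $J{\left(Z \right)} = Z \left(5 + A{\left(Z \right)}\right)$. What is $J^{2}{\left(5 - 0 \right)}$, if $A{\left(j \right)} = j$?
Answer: $2500$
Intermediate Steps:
$J{\left(Z \right)} = Z \left(5 + Z\right)$
$J^{2}{\left(5 - 0 \right)} = \left(\left(5 - 0\right) \left(5 + \left(5 - 0\right)\right)\right)^{2} = \left(\left(5 + 0\right) \left(5 + \left(5 + 0\right)\right)\right)^{2} = \left(5 \left(5 + 5\right)\right)^{2} = \left(5 \cdot 10\right)^{2} = 50^{2} = 2500$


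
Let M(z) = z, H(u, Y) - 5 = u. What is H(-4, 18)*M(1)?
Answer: 1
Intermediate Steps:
H(u, Y) = 5 + u
H(-4, 18)*M(1) = (5 - 4)*1 = 1*1 = 1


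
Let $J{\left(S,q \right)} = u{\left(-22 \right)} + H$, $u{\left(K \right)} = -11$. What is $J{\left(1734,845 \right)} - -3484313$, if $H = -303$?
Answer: $3483999$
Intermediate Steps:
$J{\left(S,q \right)} = -314$ ($J{\left(S,q \right)} = -11 - 303 = -314$)
$J{\left(1734,845 \right)} - -3484313 = -314 - -3484313 = -314 + 3484313 = 3483999$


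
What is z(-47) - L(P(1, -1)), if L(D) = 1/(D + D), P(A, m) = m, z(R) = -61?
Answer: -121/2 ≈ -60.500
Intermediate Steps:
L(D) = 1/(2*D)
z(-47) - L(P(1, -1)) = -61 - 1/(2*(-1)) = -61 - (-1)/2 = -61 - 1*(-1/2) = -61 + 1/2 = -121/2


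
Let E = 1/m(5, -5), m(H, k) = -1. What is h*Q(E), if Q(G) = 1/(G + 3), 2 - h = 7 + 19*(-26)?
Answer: 489/2 ≈ 244.50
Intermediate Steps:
h = 489 (h = 2 - (7 + 19*(-26)) = 2 - (7 - 494) = 2 - 1*(-487) = 2 + 487 = 489)
E = -1 (E = 1/(-1) = -1)
Q(G) = 1/(3 + G)
h*Q(E) = 489/(3 - 1) = 489/2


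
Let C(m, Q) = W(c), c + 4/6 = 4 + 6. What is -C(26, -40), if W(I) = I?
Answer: -28/3 ≈ -9.3333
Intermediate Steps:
c = 28/3 (c = -2/3 + (4 + 6) = -2/3 + 10 = 28/3 ≈ 9.3333)
C(m, Q) = 28/3
-C(26, -40) = -1*28/3 = -28/3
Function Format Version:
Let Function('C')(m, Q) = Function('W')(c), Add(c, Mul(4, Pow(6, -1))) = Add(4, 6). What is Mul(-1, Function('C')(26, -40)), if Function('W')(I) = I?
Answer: Rational(-28, 3) ≈ -9.3333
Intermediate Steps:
c = Rational(28, 3) (c = Add(Rational(-2, 3), Add(4, 6)) = Add(Rational(-2, 3), 10) = Rational(28, 3) ≈ 9.3333)
Function('C')(m, Q) = Rational(28, 3)
Mul(-1, Function('C')(26, -40)) = Mul(-1, Rational(28, 3)) = Rational(-28, 3)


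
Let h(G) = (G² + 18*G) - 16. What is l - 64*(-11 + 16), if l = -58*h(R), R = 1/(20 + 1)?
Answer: 246146/441 ≈ 558.15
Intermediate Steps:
R = 1/21 ≈ 0.047619
h(G) = -16 + G² + 18*G
l = 387266/441 (l = -58*(-16 + (1/21)² + 18*(1/21)) = -58*(-16 + 1/441 + 6/7) = -58*(-6677/441) = 387266/441 ≈ 878.15)
l - 64*(-11 + 16) = 387266/441 - 64*(-11 + 16) = 387266/441 - 64*5 = 387266/441 - 1*320 = 387266/441 - 320 = 246146/441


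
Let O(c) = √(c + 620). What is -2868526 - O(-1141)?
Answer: -2868526 - I*√521 ≈ -2.8685e+6 - 22.825*I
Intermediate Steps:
O(c) = √(620 + c)
-2868526 - O(-1141) = -2868526 - √(620 - 1141) = -2868526 - √(-521) = -2868526 - I*√521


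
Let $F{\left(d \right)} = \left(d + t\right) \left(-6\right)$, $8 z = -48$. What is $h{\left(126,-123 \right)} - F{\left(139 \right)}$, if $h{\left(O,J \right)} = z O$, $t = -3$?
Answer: $60$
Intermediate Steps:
$z = -6$ ($z = \frac{1}{8} \left(-48\right) = -6$)
$F{\left(d \right)} = 18 - 6 d$ ($F{\left(d \right)} = \left(d - 3\right) \left(-6\right) = \left(-3 + d\right) \left(-6\right) = 18 - 6 d$)
$h{\left(O,J \right)} = - 6 O$
$h{\left(126,-123 \right)} - F{\left(139 \right)} = \left(-6\right) 126 - \left(18 - 834\right) = -756 - \left(18 - 834\right) = -756 - -816 = -756 + 816 = 60$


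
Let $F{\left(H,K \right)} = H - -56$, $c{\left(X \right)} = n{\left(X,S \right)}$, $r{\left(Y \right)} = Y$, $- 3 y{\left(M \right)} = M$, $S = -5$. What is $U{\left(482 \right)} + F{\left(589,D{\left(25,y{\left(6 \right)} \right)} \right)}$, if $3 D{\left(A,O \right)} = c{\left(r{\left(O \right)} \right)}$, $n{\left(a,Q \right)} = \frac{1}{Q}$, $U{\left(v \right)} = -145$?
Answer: $500$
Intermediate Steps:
$y{\left(M \right)} = - \frac{M}{3}$
$c{\left(X \right)} = - \frac{1}{5}$ ($c{\left(X \right)} = \frac{1}{-5} = - \frac{1}{5}$)
$D{\left(A,O \right)} = - \frac{1}{15}$ ($D{\left(A,O \right)} = \frac{1}{3} \left(- \frac{1}{5}\right) = - \frac{1}{15}$)
$F{\left(H,K \right)} = 56 + H$ ($F{\left(H,K \right)} = H + 56 = 56 + H$)
$U{\left(482 \right)} + F{\left(589,D{\left(25,y{\left(6 \right)} \right)} \right)} = -145 + \left(56 + 589\right) = -145 + 645 = 500$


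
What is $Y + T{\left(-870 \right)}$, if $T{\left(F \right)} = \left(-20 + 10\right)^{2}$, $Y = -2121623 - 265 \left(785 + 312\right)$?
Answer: $-2412228$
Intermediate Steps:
$Y = -2412328$ ($Y = -2121623 - 265 \cdot 1097 = -2121623 - 290705 = -2412328$)
$T{\left(F \right)} = 100$ ($T{\left(F \right)} = \left(-10\right)^{2} = 100$)
$Y + T{\left(-870 \right)} = -2412328 + 100 = -2412228$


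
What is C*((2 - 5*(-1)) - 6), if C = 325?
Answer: 325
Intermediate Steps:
C*((2 - 5*(-1)) - 6) = 325*((2 - 5*(-1)) - 6) = 325*((2 + 5) - 6) = 325*(7 - 6) = 325*1 = 325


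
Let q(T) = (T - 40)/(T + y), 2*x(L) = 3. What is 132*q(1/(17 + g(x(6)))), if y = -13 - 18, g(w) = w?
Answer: 195096/1145 ≈ 170.39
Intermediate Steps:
x(L) = 3/2 (x(L) = (1/2)*3 = 3/2)
y = -31
q(T) = (-40 + T)/(-31 + T) (q(T) = (T - 40)/(T - 31) = (-40 + T)/(-31 + T))
132*q(1/(17 + g(x(6)))) = 132*((-40 + 1/(17 + 3/2))/(-31 + 1/(17 + 3/2))) = 132*((-40 + 1/(37/2))/(-31 + 1/(37/2))) = 132*((-40 + 2/37)/(-31 + 2/37)) = 132*(-1478/37/(-1145/37)) = 132*(-37/1145*(-1478/37)) = 132*(1478/1145) = 195096/1145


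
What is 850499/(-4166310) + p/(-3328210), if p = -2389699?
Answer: 71255875639/138663546051 ≈ 0.51388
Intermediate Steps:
850499/(-4166310) + p/(-3328210) = 850499/(-4166310) - 2389699/(-3328210) = 850499*(-1/4166310) - 2389699*(-1/3328210) = -850499/4166310 + 2389699/3328210 = 71255875639/138663546051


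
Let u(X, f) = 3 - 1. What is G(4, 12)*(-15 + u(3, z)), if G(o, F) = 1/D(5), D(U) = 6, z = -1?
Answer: -13/6 ≈ -2.1667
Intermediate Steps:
u(X, f) = 2
G(o, F) = ⅙ (G(o, F) = 1/6 = ⅙)
G(4, 12)*(-15 + u(3, z)) = (-15 + 2)/6 = (⅙)*(-13) = -13/6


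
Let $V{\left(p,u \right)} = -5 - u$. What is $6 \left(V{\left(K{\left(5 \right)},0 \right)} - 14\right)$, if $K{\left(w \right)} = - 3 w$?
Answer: $-114$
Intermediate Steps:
$6 \left(V{\left(K{\left(5 \right)},0 \right)} - 14\right) = 6 \left(\left(-5 - 0\right) - 14\right) = 6 \left(\left(-5 + 0\right) - 14\right) = 6 \left(-5 - 14\right) = 6 \left(-19\right) = -114$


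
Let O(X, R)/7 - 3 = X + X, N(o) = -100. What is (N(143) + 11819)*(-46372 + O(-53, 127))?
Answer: -551882867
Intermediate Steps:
O(X, R) = 21 + 14*X (O(X, R) = 21 + 7*(X + X) = 21 + 7*(2*X) = 21 + 14*X)
(N(143) + 11819)*(-46372 + O(-53, 127)) = (-100 + 11819)*(-46372 + (21 + 14*(-53))) = 11719*(-46372 + (21 - 742)) = 11719*(-46372 - 721) = 11719*(-47093) = -551882867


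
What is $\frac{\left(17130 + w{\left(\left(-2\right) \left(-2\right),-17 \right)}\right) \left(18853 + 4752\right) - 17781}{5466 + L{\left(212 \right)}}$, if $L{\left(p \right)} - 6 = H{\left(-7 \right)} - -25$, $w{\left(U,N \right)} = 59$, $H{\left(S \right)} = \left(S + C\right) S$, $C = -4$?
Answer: $\frac{202864282}{2787} \approx 72790.0$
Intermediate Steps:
$H{\left(S \right)} = S \left(-4 + S\right)$ ($H{\left(S \right)} = \left(S - 4\right) S = \left(-4 + S\right) S = S \left(-4 + S\right)$)
$L{\left(p \right)} = 108$ ($L{\left(p \right)} = 6 - \left(-25 + 7 \left(-4 - 7\right)\right) = 6 + \left(\left(-7\right) \left(-11\right) + 25\right) = 6 + \left(77 + 25\right) = 6 + 102 = 108$)
$\frac{\left(17130 + w{\left(\left(-2\right) \left(-2\right),-17 \right)}\right) \left(18853 + 4752\right) - 17781}{5466 + L{\left(212 \right)}} = \frac{\left(17130 + 59\right) \left(18853 + 4752\right) - 17781}{5466 + 108} = \frac{17189 \cdot 23605 - 17781}{5574} = \left(405746345 - 17781\right) \frac{1}{5574} = 405728564 \cdot \frac{1}{5574} = \frac{202864282}{2787}$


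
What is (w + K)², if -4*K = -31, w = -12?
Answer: 289/16 ≈ 18.063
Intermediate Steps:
K = 31/4 (K = -¼*(-31) = 31/4 ≈ 7.7500)
(w + K)² = (-12 + 31/4)² = (-17/4)² = 289/16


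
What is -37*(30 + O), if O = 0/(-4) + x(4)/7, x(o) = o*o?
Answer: -8362/7 ≈ -1194.6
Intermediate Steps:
x(o) = o²
O = 16/7 (O = 0/(-4) + 4²/7 = 0*(-¼) + 16*(⅐) = 0 + 16/7 = 16/7 ≈ 2.2857)
-37*(30 + O) = -37*(30 + 16/7) = -37*226/7 = -8362/7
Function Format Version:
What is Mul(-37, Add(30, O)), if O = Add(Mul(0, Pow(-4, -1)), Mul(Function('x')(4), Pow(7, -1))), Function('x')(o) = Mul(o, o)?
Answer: Rational(-8362, 7) ≈ -1194.6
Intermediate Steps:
Function('x')(o) = Pow(o, 2)
O = Rational(16, 7) (O = Add(Mul(0, Pow(-4, -1)), Mul(Pow(4, 2), Pow(7, -1))) = Add(Mul(0, Rational(-1, 4)), Mul(16, Rational(1, 7))) = Add(0, Rational(16, 7)) = Rational(16, 7) ≈ 2.2857)
Mul(-37, Add(30, O)) = Mul(-37, Add(30, Rational(16, 7))) = Mul(-37, Rational(226, 7)) = Rational(-8362, 7)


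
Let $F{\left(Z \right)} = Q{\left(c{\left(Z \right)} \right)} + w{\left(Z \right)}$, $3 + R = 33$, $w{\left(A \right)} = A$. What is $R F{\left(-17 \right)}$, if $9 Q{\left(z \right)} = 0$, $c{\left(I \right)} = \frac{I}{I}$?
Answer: $-510$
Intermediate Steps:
$c{\left(I \right)} = 1$
$Q{\left(z \right)} = 0$ ($Q{\left(z \right)} = \frac{1}{9} \cdot 0 = 0$)
$R = 30$ ($R = -3 + 33 = 30$)
$F{\left(Z \right)} = Z$ ($F{\left(Z \right)} = 0 + Z = Z$)
$R F{\left(-17 \right)} = 30 \left(-17\right) = -510$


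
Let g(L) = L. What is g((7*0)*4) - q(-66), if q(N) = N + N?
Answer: 132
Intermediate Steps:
q(N) = 2*N
g((7*0)*4) - q(-66) = (7*0)*4 - 2*(-66) = 0*4 - 1*(-132) = 0 + 132 = 132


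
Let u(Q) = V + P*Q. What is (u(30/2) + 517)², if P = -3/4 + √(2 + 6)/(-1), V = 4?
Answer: 4186321/16 - 30585*√2 ≈ 2.1839e+5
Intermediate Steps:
P = -¾ - 2*√2 (P = -3*¼ + √8*(-1) = -¾ + (2*√2)*(-1) = -¾ - 2*√2 ≈ -3.5784)
u(Q) = 4 + Q*(-¾ - 2*√2) (u(Q) = 4 + (-¾ - 2*√2)*Q = 4 + Q*(-¾ - 2*√2))
(u(30/2) + 517)² = ((4 - 30/2*(3 + 8*√2)/4) + 517)² = ((4 - 30*(½)*(3 + 8*√2)/4) + 517)² = ((4 - ¼*15*(3 + 8*√2)) + 517)² = ((4 + (-45/4 - 30*√2)) + 517)² = ((-29/4 - 30*√2) + 517)² = (2039/4 - 30*√2)²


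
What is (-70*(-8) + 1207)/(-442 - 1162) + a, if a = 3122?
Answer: 5005921/1604 ≈ 3120.9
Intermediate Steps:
(-70*(-8) + 1207)/(-442 - 1162) + a = (-70*(-8) + 1207)/(-442 - 1162) + 3122 = (560 + 1207)/(-1604) + 3122 = 1767*(-1/1604) + 3122 = -1767/1604 + 3122 = 5005921/1604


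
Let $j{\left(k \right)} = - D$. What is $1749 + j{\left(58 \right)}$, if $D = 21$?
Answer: $1728$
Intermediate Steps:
$j{\left(k \right)} = -21$ ($j{\left(k \right)} = \left(-1\right) 21 = -21$)
$1749 + j{\left(58 \right)} = 1749 - 21 = 1728$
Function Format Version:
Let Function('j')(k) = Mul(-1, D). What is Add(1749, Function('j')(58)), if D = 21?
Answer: 1728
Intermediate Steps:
Function('j')(k) = -21 (Function('j')(k) = Mul(-1, 21) = -21)
Add(1749, Function('j')(58)) = Add(1749, -21) = 1728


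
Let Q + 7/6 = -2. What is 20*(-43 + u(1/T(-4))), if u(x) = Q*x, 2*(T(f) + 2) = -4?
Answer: -5065/6 ≈ -844.17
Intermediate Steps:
Q = -19/6 (Q = -7/6 - 2 = -19/6 ≈ -3.1667)
T(f) = -4 (T(f) = -2 + (1/2)*(-4) = -2 - 2 = -4)
u(x) = -19*x/6
20*(-43 + u(1/T(-4))) = 20*(-43 - 19/6/(-4)) = 20*(-43 - 19/6*(-1/4)) = 20*(-43 + 19/24) = 20*(-1013/24) = -5065/6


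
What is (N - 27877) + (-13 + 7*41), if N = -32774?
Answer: -60377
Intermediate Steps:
(N - 27877) + (-13 + 7*41) = (-32774 - 27877) + (-13 + 7*41) = -60651 + (-13 + 287) = -60651 + 274 = -60377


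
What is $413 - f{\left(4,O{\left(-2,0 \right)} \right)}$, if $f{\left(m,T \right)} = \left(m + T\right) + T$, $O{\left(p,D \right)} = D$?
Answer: $409$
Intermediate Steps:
$f{\left(m,T \right)} = m + 2 T$ ($f{\left(m,T \right)} = \left(T + m\right) + T = m + 2 T$)
$413 - f{\left(4,O{\left(-2,0 \right)} \right)} = 413 - \left(4 + 2 \cdot 0\right) = 413 - \left(4 + 0\right) = 413 - 4 = 409$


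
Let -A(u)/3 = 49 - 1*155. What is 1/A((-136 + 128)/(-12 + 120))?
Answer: 1/318 ≈ 0.0031447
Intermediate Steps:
A(u) = 318 (A(u) = -3*(49 - 1*155) = -3*(49 - 155) = -3*(-106) = 318)
1/A((-136 + 128)/(-12 + 120)) = 1/318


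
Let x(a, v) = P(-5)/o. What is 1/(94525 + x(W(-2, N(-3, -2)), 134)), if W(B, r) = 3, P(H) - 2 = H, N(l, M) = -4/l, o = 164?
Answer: 164/15502097 ≈ 1.0579e-5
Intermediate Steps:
P(H) = 2 + H
x(a, v) = -3/164 (x(a, v) = (2 - 5)/164 = -3*1/164 = -3/164)
1/(94525 + x(W(-2, N(-3, -2)), 134)) = 1/(94525 - 3/164) = 1/(15502097/164) = 164/15502097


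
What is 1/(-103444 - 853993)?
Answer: -1/957437 ≈ -1.0445e-6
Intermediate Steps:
1/(-103444 - 853993) = 1/(-957437) = -1/957437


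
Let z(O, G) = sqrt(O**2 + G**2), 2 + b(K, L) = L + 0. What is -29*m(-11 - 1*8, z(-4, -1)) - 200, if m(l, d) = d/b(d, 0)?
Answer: -200 + 29*sqrt(17)/2 ≈ -140.21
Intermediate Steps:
b(K, L) = -2 + L (b(K, L) = -2 + (L + 0) = -2 + L)
z(O, G) = sqrt(G**2 + O**2)
m(l, d) = -d/2 (m(l, d) = d/(-2 + 0) = d/(-2) = d*(-1/2) = -d/2)
-29*m(-11 - 1*8, z(-4, -1)) - 200 = -(-29)*sqrt((-1)**2 + (-4)**2)/2 - 200 = -(-29)*sqrt(1 + 16)/2 - 200 = -(-29)*sqrt(17)/2 - 200 = 29*sqrt(17)/2 - 200 = -200 + 29*sqrt(17)/2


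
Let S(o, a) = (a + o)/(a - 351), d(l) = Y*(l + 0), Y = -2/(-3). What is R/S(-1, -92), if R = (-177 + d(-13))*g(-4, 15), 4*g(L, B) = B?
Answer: -1233755/372 ≈ -3316.5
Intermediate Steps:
Y = 2/3 (Y = -2*(-1/3) = 2/3 ≈ 0.66667)
g(L, B) = B/4
d(l) = 2*l/3 (d(l) = 2*(l + 0)/3 = 2*l/3)
S(o, a) = (a + o)/(-351 + a)
R = -2785/4 (R = (-177 + (2/3)*(-13))*((1/4)*15) = (-177 - 26/3)*(15/4) = -557/3*15/4 = -2785/4 ≈ -696.25)
R/S(-1, -92) = -2785*(-351 - 92)/(-92 - 1)/4 = -2785/(4*(-93/(-443))) = -2785/(4*((-1/443*(-93)))) = -2785/(4*93/443) = -2785/4*443/93 = -1233755/372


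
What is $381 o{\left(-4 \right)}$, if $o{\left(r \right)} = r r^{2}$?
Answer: $-24384$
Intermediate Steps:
$o{\left(r \right)} = r^{3}$
$381 o{\left(-4 \right)} = 381 \left(-4\right)^{3} = 381 \left(-64\right) = -24384$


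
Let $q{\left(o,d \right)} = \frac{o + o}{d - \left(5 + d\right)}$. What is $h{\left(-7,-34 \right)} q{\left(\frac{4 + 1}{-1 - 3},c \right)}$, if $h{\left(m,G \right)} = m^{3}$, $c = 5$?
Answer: $- \frac{343}{2} \approx -171.5$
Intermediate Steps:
$q{\left(o,d \right)} = - \frac{2 o}{5}$ ($q{\left(o,d \right)} = \frac{2 o}{-5} = 2 o \left(- \frac{1}{5}\right) = - \frac{2 o}{5}$)
$h{\left(-7,-34 \right)} q{\left(\frac{4 + 1}{-1 - 3},c \right)} = \left(-7\right)^{3} \left(- \frac{2 \frac{4 + 1}{-1 - 3}}{5}\right) = - 343 \left(- \frac{2 \frac{5}{-4}}{5}\right) = - 343 \left(- \frac{2 \cdot 5 \left(- \frac{1}{4}\right)}{5}\right) = - 343 \left(\left(- \frac{2}{5}\right) \left(- \frac{5}{4}\right)\right) = \left(-343\right) \frac{1}{2} = - \frac{343}{2}$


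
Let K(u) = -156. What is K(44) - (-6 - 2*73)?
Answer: -4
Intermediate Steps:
K(44) - (-6 - 2*73) = -156 - (-6 - 2*73) = -156 - (-6 - 146) = -156 - 1*(-152) = -156 + 152 = -4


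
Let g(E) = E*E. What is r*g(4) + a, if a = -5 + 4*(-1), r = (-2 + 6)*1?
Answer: 55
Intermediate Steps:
g(E) = E²
r = 4 (r = 4*1 = 4)
a = -9 (a = -5 - 4 = -9)
r*g(4) + a = 4*4² - 9 = 4*16 - 9 = 64 - 9 = 55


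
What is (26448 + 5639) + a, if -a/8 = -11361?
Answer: 122975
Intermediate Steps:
a = 90888 (a = -8*(-11361) = 90888)
(26448 + 5639) + a = (26448 + 5639) + 90888 = 32087 + 90888 = 122975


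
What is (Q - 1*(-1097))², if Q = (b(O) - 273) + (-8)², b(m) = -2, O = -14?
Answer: 784996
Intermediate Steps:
Q = -211 (Q = (-2 - 273) + (-8)² = -275 + 64 = -211)
(Q - 1*(-1097))² = (-211 - 1*(-1097))² = (-211 + 1097)² = 886² = 784996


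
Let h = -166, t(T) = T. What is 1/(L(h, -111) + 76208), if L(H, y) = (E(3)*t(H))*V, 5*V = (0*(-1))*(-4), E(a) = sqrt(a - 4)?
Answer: 1/76208 ≈ 1.3122e-5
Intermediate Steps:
E(a) = sqrt(-4 + a)
V = 0 (V = ((0*(-1))*(-4))/5 = (0*(-4))/5 = (1/5)*0 = 0)
L(H, y) = 0 (L(H, y) = (sqrt(-4 + 3)*H)*0 = (sqrt(-1)*H)*0 = (I*H)*0 = 0)
1/(L(h, -111) + 76208) = 1/(0 + 76208) = 1/76208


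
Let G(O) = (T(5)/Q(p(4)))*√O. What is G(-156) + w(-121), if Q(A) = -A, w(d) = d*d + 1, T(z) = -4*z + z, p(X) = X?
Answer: 14642 + 15*I*√39/2 ≈ 14642.0 + 46.837*I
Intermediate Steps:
T(z) = -3*z
w(d) = 1 + d² (w(d) = d² + 1 = 1 + d²)
G(O) = 15*√O/4 (G(O) = ((-3*5)/((-1*4)))*√O = (-15/(-4))*√O = (-15*(-¼))*√O = 15*√O/4)
G(-156) + w(-121) = 15*√(-156)/4 + (1 + (-121)²) = 15*(2*I*√39)/4 + (1 + 14641) = 15*I*√39/2 + 14642 = 14642 + 15*I*√39/2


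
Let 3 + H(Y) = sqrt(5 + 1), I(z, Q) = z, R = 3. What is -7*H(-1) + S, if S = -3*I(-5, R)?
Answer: 36 - 7*sqrt(6) ≈ 18.854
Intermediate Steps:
S = 15 (S = -3*(-5) = 15)
H(Y) = -3 + sqrt(6) (H(Y) = -3 + sqrt(5 + 1) = -3 + sqrt(6))
-7*H(-1) + S = -7*(-3 + sqrt(6)) + 15 = (21 - 7*sqrt(6)) + 15 = 36 - 7*sqrt(6)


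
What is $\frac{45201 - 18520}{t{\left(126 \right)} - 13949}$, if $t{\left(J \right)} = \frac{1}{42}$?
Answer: $- \frac{1120602}{585857} \approx -1.9128$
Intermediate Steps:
$t{\left(J \right)} = \frac{1}{42}$
$\frac{45201 - 18520}{t{\left(126 \right)} - 13949} = \frac{45201 - 18520}{\frac{1}{42} - 13949} = \frac{26681}{- \frac{585857}{42}} = 26681 \left(- \frac{42}{585857}\right) = - \frac{1120602}{585857}$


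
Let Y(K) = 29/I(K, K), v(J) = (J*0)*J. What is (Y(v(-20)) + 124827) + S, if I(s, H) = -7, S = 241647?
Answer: 2565289/7 ≈ 3.6647e+5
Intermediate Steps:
v(J) = 0 (v(J) = 0*J = 0)
Y(K) = -29/7 (Y(K) = 29/(-7) = 29*(-⅐) = -29/7)
(Y(v(-20)) + 124827) + S = (-29/7 + 124827) + 241647 = 873760/7 + 241647 = 2565289/7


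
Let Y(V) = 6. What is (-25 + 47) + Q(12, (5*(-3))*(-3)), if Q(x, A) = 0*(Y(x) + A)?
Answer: 22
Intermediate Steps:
Q(x, A) = 0 (Q(x, A) = 0*(6 + A) = 0)
(-25 + 47) + Q(12, (5*(-3))*(-3)) = (-25 + 47) + 0 = 22 + 0 = 22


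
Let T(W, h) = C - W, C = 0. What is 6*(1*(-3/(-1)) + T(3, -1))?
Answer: 0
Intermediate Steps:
T(W, h) = -W (T(W, h) = 0 - W = -W)
6*(1*(-3/(-1)) + T(3, -1)) = 6*(1*(-3/(-1)) - 1*3) = 6*(1*(-3*(-1)) - 3) = 6*(1*3 - 3) = 6*(3 - 3) = 6*0 = 0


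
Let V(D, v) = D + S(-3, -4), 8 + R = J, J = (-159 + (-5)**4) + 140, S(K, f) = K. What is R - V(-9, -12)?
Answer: 610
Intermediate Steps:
J = 606 (J = (-159 + 625) + 140 = 466 + 140 = 606)
R = 598 (R = -8 + 606 = 598)
V(D, v) = -3 + D (V(D, v) = D - 3 = -3 + D)
R - V(-9, -12) = 598 - (-3 - 9) = 598 - 1*(-12) = 598 + 12 = 610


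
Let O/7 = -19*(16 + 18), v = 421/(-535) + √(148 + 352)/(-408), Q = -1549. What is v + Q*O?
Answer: 3747448809/535 - 5*√5/204 ≈ 7.0046e+6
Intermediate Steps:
v = -421/535 - 5*√5/204 (v = 421*(-1/535) + √500*(-1/408) = -421/535 + (10*√5)*(-1/408) = -421/535 - 5*√5/204 ≈ -0.84172)
O = -4522 (O = 7*(-19*(16 + 18)) = 7*(-19*34) = 7*(-646) = -4522)
v + Q*O = (-421/535 - 5*√5/204) - 1549*(-4522) = (-421/535 - 5*√5/204) + 7004578 = 3747448809/535 - 5*√5/204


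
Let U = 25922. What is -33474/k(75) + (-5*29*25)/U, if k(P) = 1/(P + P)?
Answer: -130156957825/25922 ≈ -5.0211e+6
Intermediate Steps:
k(P) = 1/(2*P)
-33474/k(75) + (-5*29*25)/U = -33474/((½)/75) + (-5*29*25)/25922 = -33474/((½)*(1/75)) - 145*25*(1/25922) = -33474/1/150 - 3625*1/25922 = -33474*150 - 3625/25922 = -5021100 - 3625/25922 = -130156957825/25922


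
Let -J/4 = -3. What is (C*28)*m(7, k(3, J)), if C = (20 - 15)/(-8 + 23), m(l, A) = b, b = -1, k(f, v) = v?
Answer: -28/3 ≈ -9.3333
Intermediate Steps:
J = 12 (J = -4*(-3) = 12)
m(l, A) = -1
C = ⅓ (C = 5/15 = 5*(1/15) = ⅓ ≈ 0.33333)
(C*28)*m(7, k(3, J)) = ((⅓)*28)*(-1) = (28/3)*(-1) = -28/3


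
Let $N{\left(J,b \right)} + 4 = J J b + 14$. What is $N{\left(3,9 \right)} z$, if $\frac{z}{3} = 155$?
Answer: $42315$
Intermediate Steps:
$z = 465$ ($z = 3 \cdot 155 = 465$)
$N{\left(J,b \right)} = 10 + b J^{2}$ ($N{\left(J,b \right)} = -4 + \left(J J b + 14\right) = -4 + \left(J^{2} b + 14\right) = -4 + \left(b J^{2} + 14\right) = -4 + \left(14 + b J^{2}\right) = 10 + b J^{2}$)
$N{\left(3,9 \right)} z = \left(10 + 9 \cdot 3^{2}\right) 465 = \left(10 + 9 \cdot 9\right) 465 = \left(10 + 81\right) 465 = 91 \cdot 465 = 42315$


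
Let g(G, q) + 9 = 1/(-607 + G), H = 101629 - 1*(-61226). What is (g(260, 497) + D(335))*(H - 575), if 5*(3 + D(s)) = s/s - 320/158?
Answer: -54308040592/27413 ≈ -1.9811e+6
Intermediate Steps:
H = 162855 (H = 101629 + 61226 = 162855)
D(s) = -1266/395 (D(s) = -3 + (s/s - 320/158)/5 = -3 + (1 - 320*1/158)/5 = -3 + (1 - 160/79)/5 = -3 + (⅕)*(-81/79) = -3 - 81/395 = -1266/395)
g(G, q) = -9 + 1/(-607 + G)
(g(260, 497) + D(335))*(H - 575) = ((5464 - 9*260)/(-607 + 260) - 1266/395)*(162855 - 575) = ((5464 - 2340)/(-347) - 1266/395)*162280 = (-1/347*3124 - 1266/395)*162280 = (-3124/347 - 1266/395)*162280 = -1673282/137065*162280 = -54308040592/27413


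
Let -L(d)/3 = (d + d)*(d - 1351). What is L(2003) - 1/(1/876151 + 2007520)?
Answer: -13782202829530374607/1758890655521 ≈ -7.8357e+6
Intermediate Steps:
L(d) = -6*d*(-1351 + d) (L(d) = -3*(d + d)*(d - 1351) = -3*2*d*(-1351 + d) = -6*d*(-1351 + d))
L(2003) - 1/(1/876151 + 2007520) = 6*2003*(1351 - 1*2003) - 1/(1/876151 + 2007520) = 6*2003*(1351 - 2003) - 1/(1/876151 + 2007520) = 6*2003*(-652) - 1/1758890655521/876151 = -7835736 - 1*876151/1758890655521 = -7835736 - 876151/1758890655521 = -13782202829530374607/1758890655521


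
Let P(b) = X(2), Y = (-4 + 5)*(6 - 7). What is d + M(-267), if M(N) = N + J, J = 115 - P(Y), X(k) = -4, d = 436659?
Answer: 436511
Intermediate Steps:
Y = -1 (Y = 1*(-1) = -1)
P(b) = -4
J = 119 (J = 115 - 1*(-4) = 115 + 4 = 119)
M(N) = 119 + N (M(N) = N + 119 = 119 + N)
d + M(-267) = 436659 + (119 - 267) = 436659 - 148 = 436511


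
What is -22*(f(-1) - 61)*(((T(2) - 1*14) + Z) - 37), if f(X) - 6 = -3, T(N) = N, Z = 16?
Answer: -42108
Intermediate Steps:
f(X) = 3 (f(X) = 6 - 3 = 3)
-22*(f(-1) - 61)*(((T(2) - 1*14) + Z) - 37) = -22*(3 - 61)*(((2 - 1*14) + 16) - 37) = -(-1276)*(((2 - 14) + 16) - 37) = -(-1276)*((-12 + 16) - 37) = -(-1276)*(4 - 37) = -(-1276)*(-33) = -22*1914 = -42108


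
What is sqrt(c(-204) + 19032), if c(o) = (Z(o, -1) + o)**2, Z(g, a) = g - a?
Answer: 7*sqrt(3769) ≈ 429.75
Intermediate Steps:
c(o) = (1 + 2*o)**2 (c(o) = ((o - 1*(-1)) + o)**2 = ((o + 1) + o)**2 = ((1 + o) + o)**2 = (1 + 2*o)**2)
sqrt(c(-204) + 19032) = sqrt((1 + 2*(-204))**2 + 19032) = sqrt((1 - 408)**2 + 19032) = sqrt((-407)**2 + 19032) = sqrt(165649 + 19032) = sqrt(184681) = 7*sqrt(3769)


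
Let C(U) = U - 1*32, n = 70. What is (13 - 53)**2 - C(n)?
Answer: 1562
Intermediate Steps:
C(U) = -32 + U (C(U) = U - 32 = -32 + U)
(13 - 53)**2 - C(n) = (13 - 53)**2 - (-32 + 70) = (-40)**2 - 1*38 = 1600 - 38 = 1562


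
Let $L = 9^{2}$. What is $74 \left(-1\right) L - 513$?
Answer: $-6507$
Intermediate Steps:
$L = 81$
$74 \left(-1\right) L - 513 = 74 \left(-1\right) 81 - 513 = \left(-74\right) 81 - 513 = -5994 - 513 = -6507$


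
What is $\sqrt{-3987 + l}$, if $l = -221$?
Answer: $4 i \sqrt{263} \approx 64.869 i$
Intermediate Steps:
$\sqrt{-3987 + l} = \sqrt{-3987 - 221} = \sqrt{-4208} = 4 i \sqrt{263}$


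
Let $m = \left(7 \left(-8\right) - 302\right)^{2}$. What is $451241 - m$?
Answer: $323077$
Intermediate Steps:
$m = 128164$ ($m = \left(-56 - 302\right)^{2} = \left(-358\right)^{2} = 128164$)
$451241 - m = 451241 - 128164 = 323077$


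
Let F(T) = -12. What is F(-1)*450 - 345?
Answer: -5745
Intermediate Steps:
F(-1)*450 - 345 = -12*450 - 345 = -5400 - 345 = -5745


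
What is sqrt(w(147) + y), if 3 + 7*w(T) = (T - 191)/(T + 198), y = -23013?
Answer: I*sqrt(134219599710)/2415 ≈ 151.7*I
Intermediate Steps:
w(T) = -3/7 + (-191 + T)/(7*(198 + T)) (w(T) = -3/7 + ((T - 191)/(T + 198))/7 = -3/7 + ((-191 + T)/(198 + T))/7 = -3/7 + (-191 + T)/(7*(198 + T)))
sqrt(w(147) + y) = sqrt((-785 - 2*147)/(7*(198 + 147)) - 23013) = sqrt((1/7)*(-785 - 294)/345 - 23013) = sqrt((1/7)*(1/345)*(-1079) - 23013) = sqrt(-1079/2415 - 23013) = sqrt(-55577474/2415) = I*sqrt(134219599710)/2415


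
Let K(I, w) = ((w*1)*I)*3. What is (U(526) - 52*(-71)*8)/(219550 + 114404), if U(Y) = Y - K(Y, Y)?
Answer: -399983/166977 ≈ -2.3954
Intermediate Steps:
K(I, w) = 3*I*w (K(I, w) = (w*I)*3 = (I*w)*3 = 3*I*w)
U(Y) = Y - 3*Y**2 (U(Y) = Y - 3*Y*Y = Y - 3*Y**2)
(U(526) - 52*(-71)*8)/(219550 + 114404) = (526*(1 - 3*526) - 52*(-71)*8)/(219550 + 114404) = (526*(1 - 1578) + 3692*8)/333954 = (526*(-1577) + 29536)*(1/333954) = (-829502 + 29536)*(1/333954) = -799966*1/333954 = -399983/166977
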